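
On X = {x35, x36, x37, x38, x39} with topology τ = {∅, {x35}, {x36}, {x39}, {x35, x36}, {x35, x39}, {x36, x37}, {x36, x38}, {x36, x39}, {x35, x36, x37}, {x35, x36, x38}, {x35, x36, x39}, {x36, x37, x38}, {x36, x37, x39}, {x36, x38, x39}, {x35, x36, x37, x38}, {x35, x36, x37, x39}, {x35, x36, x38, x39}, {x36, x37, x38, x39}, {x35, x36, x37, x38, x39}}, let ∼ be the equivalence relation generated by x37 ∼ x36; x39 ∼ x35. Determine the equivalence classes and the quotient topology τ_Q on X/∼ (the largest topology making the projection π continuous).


X/∼ = {[x35=x39], [x36=x37], [x38]}; |τ_Q| = 6.

Equivalence classes: [x35=x39], [x36=x37], [x38].
Quotient map π: X → X/∼ sends x35 ↦ [x35=x39], x36 ↦ [x36=x37], x37 ↦ [x36=x37], x38 ↦ [x38], x39 ↦ [x35=x39].
For each subset V ⊆ X/∼, compute π^{-1}(V) ⊆ X and check whether π^{-1}(V) ∈ τ. V is open in τ_Q iff π^{-1}(V) ∈ τ.
  V = {}: π^{-1}(V) = ∅ ∈ τ ✓.
  V = {[x35=x39]}: π^{-1}(V) = {x35, x39} ∈ τ ✓.
  V = {[x36=x37]}: π^{-1}(V) = {x36, x37} ∈ τ ✓.
  V = {[x35=x39], [x36=x37]}: π^{-1}(V) = {x35, x36, x37, x39} ∈ τ ✓.
  V = {[x38]}: π^{-1}(V) = {x38} ∉ τ ✗.
  V = {[x35=x39], [x38]}: π^{-1}(V) = {x35, x38, x39} ∉ τ ✗.
  V = {[x36=x37], [x38]}: π^{-1}(V) = {x36, x37, x38} ∈ τ ✓.
  V = {[x35=x39], [x36=x37], [x38]}: π^{-1}(V) = {x35, x36, x37, x38, x39} ∈ τ ✓.
Open sets in the quotient: τ_Q = {{}, {[x35=x39]}, {[x36=x37]}, {[x35=x39], [x36=x37]}, {[x36=x37], [x38]}, {[x35=x39], [x36=x37], [x38]}} (6 elements).


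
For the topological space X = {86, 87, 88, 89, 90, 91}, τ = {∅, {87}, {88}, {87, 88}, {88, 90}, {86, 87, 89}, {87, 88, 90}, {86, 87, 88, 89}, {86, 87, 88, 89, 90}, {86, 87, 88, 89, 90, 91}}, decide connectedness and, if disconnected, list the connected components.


(X, τ) is connected.

Find clopen sets (U ∈ τ with X ∖ U ∈ τ):
  U = ∅, X ∖ U = {86, 87, 88, 89, 90, 91} — both open, so U is clopen.
  U = {86, 87, 88, 89, 90, 91}, X ∖ U = ∅ — both open, so U is clopen.
Only trivial clopens (∅ and X) exist, so (X, τ) is connected.
Compute connected components by grouping points that agree on all clopens:
  component: {86, 87, 88, 89, 90, 91}


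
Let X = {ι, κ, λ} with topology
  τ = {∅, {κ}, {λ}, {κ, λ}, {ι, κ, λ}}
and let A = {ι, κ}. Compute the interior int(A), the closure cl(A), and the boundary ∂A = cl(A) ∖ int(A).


int(A) = {κ}, cl(A) = {ι, κ}, ∂A = {ι}.

Closed sets in (X, τ) are complements of opens:
  closed(X, τ) = {∅, {ι}, {ι, κ}, {ι, λ}, {ι, κ, λ}}.
int(A) = ⋃ {U ∈ τ : U ⊆ A}. Opens contained in A: ∅, {κ}.
Taking the union of these: int(A) = {κ}.
cl(A) = ⋂ {C closed : A ⊆ C}. Closed sets containing A: {ι, κ}, {ι, κ, λ}.
Intersecting these: cl(A) = {ι, κ}.
∂A = cl(A) ∖ int(A) = {ι, κ} ∖ {κ} = {ι}.


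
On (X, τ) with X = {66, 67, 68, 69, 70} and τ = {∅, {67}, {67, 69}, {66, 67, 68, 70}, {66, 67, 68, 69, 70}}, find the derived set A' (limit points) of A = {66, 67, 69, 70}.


A' = {66, 68, 69, 70}

For each x ∈ X, list the open sets U ∈ τ with x ∈ U, then check whether U ∩ (A ∖ {x}) ≠ ∅ for every such U.
  x = 66: opens ∋ x are {66, 67, 68, 70}, {66, 67, 68, 69, 70}; each meets A ∖ {66}, so x IS a limit point.
  x = 67: open {67} ∋ x has {67} ∩ (A ∖ {67}) = ∅, so x is NOT a limit point.
  x = 68: opens ∋ x are {66, 67, 68, 70}, {66, 67, 68, 69, 70}; each meets A ∖ {68}, so x IS a limit point.
  x = 69: opens ∋ x are {67, 69}, {66, 67, 68, 69, 70}; each meets A ∖ {69}, so x IS a limit point.
  x = 70: opens ∋ x are {66, 67, 68, 70}, {66, 67, 68, 69, 70}; each meets A ∖ {70}, so x IS a limit point.
Collecting: A' = {66, 68, 69, 70}.


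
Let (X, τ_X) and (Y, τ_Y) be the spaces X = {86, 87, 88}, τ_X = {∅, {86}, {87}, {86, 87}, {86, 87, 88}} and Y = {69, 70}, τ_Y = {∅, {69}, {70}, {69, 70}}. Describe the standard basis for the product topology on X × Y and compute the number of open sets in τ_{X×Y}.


Basis B = {∅ × ∅, {86} × {69}, {86} × {70}, {87} × {69}, {87} × {70}, {86} × {69, 70}, {86, 87} × {69}, {86, 87} × {70}, {87} × {69, 70}, {86, 87, 88} × {69}, {86, 87, 88} × {70}, {86, 87} × {69, 70}, {86, 87, 88} × {69, 70}}; |τ_{X×Y}| = 25.

Enumerate products U × V with U ∈ τ_X, V ∈ τ_Y (deduplicated):
  ∅ × ∅ = {} (∅)
  {86} × {69} = {(86,69)}
  {86} × {70} = {(86,70)}
  {87} × {69} = {(87,69)}
  {87} × {70} = {(87,70)}
  {86} × {69, 70} = {(86,69), (86,70)}
  {86, 87} × {69} = {(86,69), (87,69)}
  {86, 87} × {70} = {(86,70), (87,70)}
  {87} × {69, 70} = {(87,69), (87,70)}
  {86, 87, 88} × {69} = {(86,69), (87,69), (88,69)}
  {86, 87, 88} × {70} = {(86,70), (87,70), (88,70)}
  {86, 87} × {69, 70} = {(86,69), (86,70), (87,69), (87,70)}
  {86, 87, 88} × {69, 70} = {(86,69), (86,70), (87,69), (87,70), (88,69), (88,70)}
These 13 distinct sets form the basis B.
Close under arbitrary unions to get τ_{X×Y}; counting gives |τ_{X×Y}| = 25.


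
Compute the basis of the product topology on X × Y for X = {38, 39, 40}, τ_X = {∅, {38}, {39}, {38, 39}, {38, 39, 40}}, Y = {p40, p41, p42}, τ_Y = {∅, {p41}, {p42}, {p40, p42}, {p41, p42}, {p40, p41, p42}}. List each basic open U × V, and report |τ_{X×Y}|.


Basis B = {∅ × ∅, {38} × {p41}, {38} × {p42}, {39} × {p41}, {39} × {p42}, {38} × {p40, p42}, {38} × {p41, p42}, {38, 39} × {p41}, {38, 39} × {p42}, {39} × {p40, p42}, {39} × {p41, p42}, {38} × {p40, p41, p42}, {38, 39, 40} × {p41}, {38, 39, 40} × {p42}, {39} × {p40, p41, p42}, {38, 39} × {p40, p42}, {38, 39} × {p41, p42}, {38, 39} × {p40, p41, p42}, {38, 39, 40} × {p40, p42}, {38, 39, 40} × {p41, p42}, {38, 39, 40} × {p40, p41, p42}}; |τ_{X×Y}| = 70.

Enumerate products U × V with U ∈ τ_X, V ∈ τ_Y (deduplicated):
  ∅ × ∅ = {} (∅)
  {38} × {p41} = {(38,p41)}
  {38} × {p42} = {(38,p42)}
  {39} × {p41} = {(39,p41)}
  {39} × {p42} = {(39,p42)}
  {38} × {p40, p42} = {(38,p40), (38,p42)}
  {38} × {p41, p42} = {(38,p41), (38,p42)}
  {38, 39} × {p41} = {(38,p41), (39,p41)}
  {38, 39} × {p42} = {(38,p42), (39,p42)}
  {39} × {p40, p42} = {(39,p40), (39,p42)}
  {39} × {p41, p42} = {(39,p41), (39,p42)}
  {38} × {p40, p41, p42} = {(38,p40), (38,p41), (38,p42)}
  {38, 39, 40} × {p41} = {(38,p41), (39,p41), (40,p41)}
  {38, 39, 40} × {p42} = {(38,p42), (39,p42), (40,p42)}
  {39} × {p40, p41, p42} = {(39,p40), (39,p41), (39,p42)}
  {38, 39} × {p40, p42} = {(38,p40), (38,p42), (39,p40), (39,p42)}
  {38, 39} × {p41, p42} = {(38,p41), (38,p42), (39,p41), (39,p42)}
  {38, 39} × {p40, p41, p42} = {(38,p40), (38,p41), (38,p42), (39,p40), (39,p41), (39,p42)}
  {38, 39, 40} × {p40, p42} = {(38,p40), (38,p42), (39,p40), (39,p42), (40,p40), (40,p42)}
  {38, 39, 40} × {p41, p42} = {(38,p41), (38,p42), (39,p41), (39,p42), (40,p41), (40,p42)}
  {38, 39, 40} × {p40, p41, p42} = {(38,p40), (38,p41), (38,p42), (39,p40), (39,p41), (39,p42), (40,p40), (40,p41), (40,p42)}
These 21 distinct sets form the basis B.
Close under arbitrary unions to get τ_{X×Y}; counting gives |τ_{X×Y}| = 70.


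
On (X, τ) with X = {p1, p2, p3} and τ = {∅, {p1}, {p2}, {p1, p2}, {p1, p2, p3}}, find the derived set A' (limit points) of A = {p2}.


A' = {p3}

For each x ∈ X, list the open sets U ∈ τ with x ∈ U, then check whether U ∩ (A ∖ {x}) ≠ ∅ for every such U.
  x = p1: open {p1} ∋ x has {p1} ∩ (A ∖ {p1}) = ∅, so x is NOT a limit point.
  x = p2: open {p2} ∋ x has {p2} ∩ (A ∖ {p2}) = ∅, so x is NOT a limit point.
  x = p3: opens ∋ x are {p1, p2, p3}; each meets A ∖ {p3}, so x IS a limit point.
Collecting: A' = {p3}.


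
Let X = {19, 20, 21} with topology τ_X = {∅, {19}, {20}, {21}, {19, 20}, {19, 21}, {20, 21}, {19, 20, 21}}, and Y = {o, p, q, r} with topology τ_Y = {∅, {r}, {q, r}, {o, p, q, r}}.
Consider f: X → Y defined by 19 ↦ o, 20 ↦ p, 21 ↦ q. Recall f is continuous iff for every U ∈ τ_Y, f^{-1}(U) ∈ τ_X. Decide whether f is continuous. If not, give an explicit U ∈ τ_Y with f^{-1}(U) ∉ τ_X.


f IS continuous.

Compute f^{-1}(U) for each U ∈ τ_Y:
  U = ∅: f^{-1}(U) = ∅ ∈ τ_X ✓.
  U = {r}: f^{-1}(U) = ∅ ∈ τ_X ✓.
  U = {q, r}: f^{-1}(U) = {21} ∈ τ_X ✓.
  U = {o, p, q, r}: f^{-1}(U) = {19, 20, 21} ∈ τ_X ✓.
Every preimage lies in τ_X, so f IS continuous.


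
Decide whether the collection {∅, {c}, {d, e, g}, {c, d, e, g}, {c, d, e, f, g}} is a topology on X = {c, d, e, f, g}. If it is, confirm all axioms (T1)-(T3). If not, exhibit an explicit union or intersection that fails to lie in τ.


τ IS a topology on X.

Axiom (T1): ∅ ∈ τ? Yes; X ∈ τ? Yes.
Axiom (T2/T3): check pairwise unions and intersections of members of τ.
All pairwise intersections and unions checked — each lies in τ. Therefore τ satisfies (T1), (T2), (T3): it IS a topology on X.


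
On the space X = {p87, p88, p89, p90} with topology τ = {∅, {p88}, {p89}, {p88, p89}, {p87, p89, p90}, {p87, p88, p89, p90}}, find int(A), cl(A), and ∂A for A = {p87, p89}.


int(A) = {p89}, cl(A) = {p87, p89, p90}, ∂A = {p87, p90}.

Closed sets in (X, τ) are complements of opens:
  closed(X, τ) = {∅, {p88}, {p87, p90}, {p87, p88, p90}, {p87, p89, p90}, {p87, p88, p89, p90}}.
int(A) = ⋃ {U ∈ τ : U ⊆ A}. Opens contained in A: ∅, {p89}.
Taking the union of these: int(A) = {p89}.
cl(A) = ⋂ {C closed : A ⊆ C}. Closed sets containing A: {p87, p89, p90}, {p87, p88, p89, p90}.
Intersecting these: cl(A) = {p87, p89, p90}.
∂A = cl(A) ∖ int(A) = {p87, p89, p90} ∖ {p89} = {p87, p90}.


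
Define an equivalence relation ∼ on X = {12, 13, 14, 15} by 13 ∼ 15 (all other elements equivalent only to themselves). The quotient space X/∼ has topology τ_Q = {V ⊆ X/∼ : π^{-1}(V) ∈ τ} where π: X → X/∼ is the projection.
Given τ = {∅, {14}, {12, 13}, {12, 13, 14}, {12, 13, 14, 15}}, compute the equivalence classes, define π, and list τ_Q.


X/∼ = {[12], [13=15], [14]}; |τ_Q| = 3.

Equivalence classes: [12], [13=15], [14].
Quotient map π: X → X/∼ sends 12 ↦ [12], 13 ↦ [13=15], 14 ↦ [14], 15 ↦ [13=15].
For each subset V ⊆ X/∼, compute π^{-1}(V) ⊆ X and check whether π^{-1}(V) ∈ τ. V is open in τ_Q iff π^{-1}(V) ∈ τ.
  V = {}: π^{-1}(V) = ∅ ∈ τ ✓.
  V = {[12]}: π^{-1}(V) = {12} ∉ τ ✗.
  V = {[13=15]}: π^{-1}(V) = {13, 15} ∉ τ ✗.
  V = {[12], [13=15]}: π^{-1}(V) = {12, 13, 15} ∉ τ ✗.
  V = {[14]}: π^{-1}(V) = {14} ∈ τ ✓.
  V = {[12], [14]}: π^{-1}(V) = {12, 14} ∉ τ ✗.
  V = {[13=15], [14]}: π^{-1}(V) = {13, 14, 15} ∉ τ ✗.
  V = {[12], [13=15], [14]}: π^{-1}(V) = {12, 13, 14, 15} ∈ τ ✓.
Open sets in the quotient: τ_Q = {{}, {[14]}, {[12], [13=15], [14]}} (3 elements).


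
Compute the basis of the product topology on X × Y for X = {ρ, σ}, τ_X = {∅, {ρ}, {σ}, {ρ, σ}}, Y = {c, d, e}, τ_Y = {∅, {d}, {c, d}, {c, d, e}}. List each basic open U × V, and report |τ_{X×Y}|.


Basis B = {∅ × ∅, {ρ} × {d}, {σ} × {d}, {ρ} × {c, d}, {ρ, σ} × {d}, {σ} × {c, d}, {ρ} × {c, d, e}, {σ} × {c, d, e}, {ρ, σ} × {c, d}, {ρ, σ} × {c, d, e}}; |τ_{X×Y}| = 16.

Enumerate products U × V with U ∈ τ_X, V ∈ τ_Y (deduplicated):
  ∅ × ∅ = {} (∅)
  {ρ} × {d} = {(ρ,d)}
  {σ} × {d} = {(σ,d)}
  {ρ} × {c, d} = {(ρ,c), (ρ,d)}
  {ρ, σ} × {d} = {(ρ,d), (σ,d)}
  {σ} × {c, d} = {(σ,c), (σ,d)}
  {ρ} × {c, d, e} = {(ρ,c), (ρ,d), (ρ,e)}
  {σ} × {c, d, e} = {(σ,c), (σ,d), (σ,e)}
  {ρ, σ} × {c, d} = {(ρ,c), (ρ,d), (σ,c), (σ,d)}
  {ρ, σ} × {c, d, e} = {(ρ,c), (ρ,d), (ρ,e), (σ,c), (σ,d), (σ,e)}
These 10 distinct sets form the basis B.
Close under arbitrary unions to get τ_{X×Y}; counting gives |τ_{X×Y}| = 16.


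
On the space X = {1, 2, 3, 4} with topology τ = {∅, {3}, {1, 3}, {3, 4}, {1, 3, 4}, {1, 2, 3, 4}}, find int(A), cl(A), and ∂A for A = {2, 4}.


int(A) = ∅, cl(A) = {2, 4}, ∂A = {2, 4}.

Closed sets in (X, τ) are complements of opens:
  closed(X, τ) = {∅, {2}, {1, 2}, {2, 4}, {1, 2, 4}, {1, 2, 3, 4}}.
int(A) = ⋃ {U ∈ τ : U ⊆ A}. Opens contained in A: ∅.
Taking the union of these: int(A) = ∅.
cl(A) = ⋂ {C closed : A ⊆ C}. Closed sets containing A: {2, 4}, {1, 2, 4}, {1, 2, 3, 4}.
Intersecting these: cl(A) = {2, 4}.
∂A = cl(A) ∖ int(A) = {2, 4} ∖ ∅ = {2, 4}.


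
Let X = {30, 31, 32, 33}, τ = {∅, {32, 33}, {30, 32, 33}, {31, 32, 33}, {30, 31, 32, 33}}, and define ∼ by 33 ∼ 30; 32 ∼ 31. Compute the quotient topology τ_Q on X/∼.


X/∼ = {[30=33], [31=32]}; |τ_Q| = 2.

Equivalence classes: [30=33], [31=32].
Quotient map π: X → X/∼ sends 30 ↦ [30=33], 31 ↦ [31=32], 32 ↦ [31=32], 33 ↦ [30=33].
For each subset V ⊆ X/∼, compute π^{-1}(V) ⊆ X and check whether π^{-1}(V) ∈ τ. V is open in τ_Q iff π^{-1}(V) ∈ τ.
  V = {}: π^{-1}(V) = ∅ ∈ τ ✓.
  V = {[30=33]}: π^{-1}(V) = {30, 33} ∉ τ ✗.
  V = {[31=32]}: π^{-1}(V) = {31, 32} ∉ τ ✗.
  V = {[30=33], [31=32]}: π^{-1}(V) = {30, 31, 32, 33} ∈ τ ✓.
Open sets in the quotient: τ_Q = {{}, {[30=33], [31=32]}} (2 elements).


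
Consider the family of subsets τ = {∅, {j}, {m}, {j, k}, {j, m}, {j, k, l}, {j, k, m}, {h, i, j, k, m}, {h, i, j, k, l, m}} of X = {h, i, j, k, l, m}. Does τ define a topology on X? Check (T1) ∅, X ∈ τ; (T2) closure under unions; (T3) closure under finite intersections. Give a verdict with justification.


τ is NOT a topology on X.

Axiom (T1): ∅ ∈ τ? Yes; X ∈ τ? Yes.
Axiom (T2/T3): check pairwise unions and intersections of members of τ.
Counterexample for (T2): {m} ∪ {j, k, l} = {j, k, l, m} ∉ τ. Therefore τ is NOT a topology.


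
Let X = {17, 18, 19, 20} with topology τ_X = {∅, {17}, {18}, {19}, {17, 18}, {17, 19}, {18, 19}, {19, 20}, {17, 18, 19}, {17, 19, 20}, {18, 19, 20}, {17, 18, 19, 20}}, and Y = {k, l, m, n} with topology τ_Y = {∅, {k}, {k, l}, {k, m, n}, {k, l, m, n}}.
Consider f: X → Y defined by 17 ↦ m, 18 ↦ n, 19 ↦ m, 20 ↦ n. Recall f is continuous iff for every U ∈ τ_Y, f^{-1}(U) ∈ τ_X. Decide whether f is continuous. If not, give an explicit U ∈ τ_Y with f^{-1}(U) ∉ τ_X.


f IS continuous.

Compute f^{-1}(U) for each U ∈ τ_Y:
  U = ∅: f^{-1}(U) = ∅ ∈ τ_X ✓.
  U = {k}: f^{-1}(U) = ∅ ∈ τ_X ✓.
  U = {k, l}: f^{-1}(U) = ∅ ∈ τ_X ✓.
  U = {k, m, n}: f^{-1}(U) = {17, 18, 19, 20} ∈ τ_X ✓.
  U = {k, l, m, n}: f^{-1}(U) = {17, 18, 19, 20} ∈ τ_X ✓.
Every preimage lies in τ_X, so f IS continuous.


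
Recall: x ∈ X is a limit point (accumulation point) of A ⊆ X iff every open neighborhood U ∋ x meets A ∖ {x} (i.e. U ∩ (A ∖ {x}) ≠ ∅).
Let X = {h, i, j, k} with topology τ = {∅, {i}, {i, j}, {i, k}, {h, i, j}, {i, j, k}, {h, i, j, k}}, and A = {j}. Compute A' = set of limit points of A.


A' = {h}

For each x ∈ X, list the open sets U ∈ τ with x ∈ U, then check whether U ∩ (A ∖ {x}) ≠ ∅ for every such U.
  x = h: opens ∋ x are {h, i, j}, {h, i, j, k}; each meets A ∖ {h}, so x IS a limit point.
  x = i: open {i} ∋ x has {i} ∩ (A ∖ {i}) = ∅, so x is NOT a limit point.
  x = j: open {i, j} ∋ x has {i, j} ∩ (A ∖ {j}) = ∅, so x is NOT a limit point.
  x = k: open {i, k} ∋ x has {i, k} ∩ (A ∖ {k}) = ∅, so x is NOT a limit point.
Collecting: A' = {h}.


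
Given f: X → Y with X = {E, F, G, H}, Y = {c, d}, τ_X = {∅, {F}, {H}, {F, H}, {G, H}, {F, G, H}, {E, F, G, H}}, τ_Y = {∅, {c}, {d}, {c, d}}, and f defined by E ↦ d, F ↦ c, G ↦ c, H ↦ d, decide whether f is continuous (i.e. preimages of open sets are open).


f is NOT continuous.

Compute f^{-1}(U) for each U ∈ τ_Y:
  U = ∅: f^{-1}(U) = ∅ ∈ τ_X ✓.
  U = {c}: f^{-1}(U) = {F, G} ∉ τ_X ✗.
  U = {d}: f^{-1}(U) = {E, H} ∉ τ_X ✗.
  U = {c, d}: f^{-1}(U) = {E, F, G, H} ∈ τ_X ✓.
Found U = {c} with f^{-1}(U) = {F, G} not in τ_X. Therefore f is NOT continuous.


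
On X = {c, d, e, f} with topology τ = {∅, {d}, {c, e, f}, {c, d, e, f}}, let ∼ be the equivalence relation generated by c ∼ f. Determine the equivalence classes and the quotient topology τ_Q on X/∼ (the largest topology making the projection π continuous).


X/∼ = {[c=f], [d], [e]}; |τ_Q| = 4.

Equivalence classes: [c=f], [d], [e].
Quotient map π: X → X/∼ sends c ↦ [c=f], d ↦ [d], e ↦ [e], f ↦ [c=f].
For each subset V ⊆ X/∼, compute π^{-1}(V) ⊆ X and check whether π^{-1}(V) ∈ τ. V is open in τ_Q iff π^{-1}(V) ∈ τ.
  V = {}: π^{-1}(V) = ∅ ∈ τ ✓.
  V = {[c=f]}: π^{-1}(V) = {c, f} ∉ τ ✗.
  V = {[d]}: π^{-1}(V) = {d} ∈ τ ✓.
  V = {[c=f], [d]}: π^{-1}(V) = {c, d, f} ∉ τ ✗.
  V = {[e]}: π^{-1}(V) = {e} ∉ τ ✗.
  V = {[c=f], [e]}: π^{-1}(V) = {c, e, f} ∈ τ ✓.
  V = {[d], [e]}: π^{-1}(V) = {d, e} ∉ τ ✗.
  V = {[c=f], [d], [e]}: π^{-1}(V) = {c, d, e, f} ∈ τ ✓.
Open sets in the quotient: τ_Q = {{}, {[d]}, {[c=f], [e]}, {[c=f], [d], [e]}} (4 elements).


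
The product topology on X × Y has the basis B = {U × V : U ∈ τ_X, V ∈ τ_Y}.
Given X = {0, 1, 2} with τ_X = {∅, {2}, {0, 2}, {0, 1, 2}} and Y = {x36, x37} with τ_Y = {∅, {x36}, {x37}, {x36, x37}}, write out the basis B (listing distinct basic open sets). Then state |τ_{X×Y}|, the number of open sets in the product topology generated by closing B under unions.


Basis B = {∅ × ∅, {2} × {x36}, {2} × {x37}, {0, 2} × {x36}, {0, 2} × {x37}, {2} × {x36, x37}, {0, 1, 2} × {x36}, {0, 1, 2} × {x37}, {0, 2} × {x36, x37}, {0, 1, 2} × {x36, x37}}; |τ_{X×Y}| = 16.

Enumerate products U × V with U ∈ τ_X, V ∈ τ_Y (deduplicated):
  ∅ × ∅ = {} (∅)
  {2} × {x36} = {(2,x36)}
  {2} × {x37} = {(2,x37)}
  {0, 2} × {x36} = {(0,x36), (2,x36)}
  {0, 2} × {x37} = {(0,x37), (2,x37)}
  {2} × {x36, x37} = {(2,x36), (2,x37)}
  {0, 1, 2} × {x36} = {(0,x36), (1,x36), (2,x36)}
  {0, 1, 2} × {x37} = {(0,x37), (1,x37), (2,x37)}
  {0, 2} × {x36, x37} = {(0,x36), (0,x37), (2,x36), (2,x37)}
  {0, 1, 2} × {x36, x37} = {(0,x36), (0,x37), (1,x36), (1,x37), (2,x36), (2,x37)}
These 10 distinct sets form the basis B.
Close under arbitrary unions to get τ_{X×Y}; counting gives |τ_{X×Y}| = 16.


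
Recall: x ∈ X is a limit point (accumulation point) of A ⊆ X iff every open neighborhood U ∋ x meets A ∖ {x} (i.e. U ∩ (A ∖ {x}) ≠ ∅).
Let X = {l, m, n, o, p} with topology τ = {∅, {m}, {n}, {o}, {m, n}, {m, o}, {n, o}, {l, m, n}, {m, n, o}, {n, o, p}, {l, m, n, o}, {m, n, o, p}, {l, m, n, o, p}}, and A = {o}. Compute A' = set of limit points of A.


A' = {p}

For each x ∈ X, list the open sets U ∈ τ with x ∈ U, then check whether U ∩ (A ∖ {x}) ≠ ∅ for every such U.
  x = l: open {l, m, n} ∋ x has {l, m, n} ∩ (A ∖ {l}) = ∅, so x is NOT a limit point.
  x = m: open {m} ∋ x has {m} ∩ (A ∖ {m}) = ∅, so x is NOT a limit point.
  x = n: open {n} ∋ x has {n} ∩ (A ∖ {n}) = ∅, so x is NOT a limit point.
  x = o: open {o} ∋ x has {o} ∩ (A ∖ {o}) = ∅, so x is NOT a limit point.
  x = p: opens ∋ x are {n, o, p}, {m, n, o, p}, {l, m, n, o, p}; each meets A ∖ {p}, so x IS a limit point.
Collecting: A' = {p}.


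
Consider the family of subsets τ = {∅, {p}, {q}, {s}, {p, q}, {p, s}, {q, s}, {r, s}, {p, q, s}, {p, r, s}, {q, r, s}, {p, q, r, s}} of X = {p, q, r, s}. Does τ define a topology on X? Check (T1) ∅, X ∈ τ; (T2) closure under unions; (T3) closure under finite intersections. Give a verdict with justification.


τ IS a topology on X.

Axiom (T1): ∅ ∈ τ? Yes; X ∈ τ? Yes.
Axiom (T2/T3): check pairwise unions and intersections of members of τ.
All pairwise intersections and unions checked — each lies in τ. Therefore τ satisfies (T1), (T2), (T3): it IS a topology on X.


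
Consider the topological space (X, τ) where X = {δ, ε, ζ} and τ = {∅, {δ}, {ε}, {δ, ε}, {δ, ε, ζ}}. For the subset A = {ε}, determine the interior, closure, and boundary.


int(A) = {ε}, cl(A) = {ε, ζ}, ∂A = {ζ}.

Closed sets in (X, τ) are complements of opens:
  closed(X, τ) = {∅, {ζ}, {δ, ζ}, {ε, ζ}, {δ, ε, ζ}}.
int(A) = ⋃ {U ∈ τ : U ⊆ A}. Opens contained in A: ∅, {ε}.
Taking the union of these: int(A) = {ε}.
cl(A) = ⋂ {C closed : A ⊆ C}. Closed sets containing A: {ε, ζ}, {δ, ε, ζ}.
Intersecting these: cl(A) = {ε, ζ}.
∂A = cl(A) ∖ int(A) = {ε, ζ} ∖ {ε} = {ζ}.


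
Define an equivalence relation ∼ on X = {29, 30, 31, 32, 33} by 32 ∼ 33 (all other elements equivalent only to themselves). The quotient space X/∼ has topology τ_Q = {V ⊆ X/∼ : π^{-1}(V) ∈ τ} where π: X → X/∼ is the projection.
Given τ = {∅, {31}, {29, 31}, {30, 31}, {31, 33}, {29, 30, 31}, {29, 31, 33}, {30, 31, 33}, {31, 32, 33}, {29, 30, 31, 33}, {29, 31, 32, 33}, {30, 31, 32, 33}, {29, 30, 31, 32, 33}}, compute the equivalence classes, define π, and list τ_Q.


X/∼ = {[29], [30], [31], [32=33]}; |τ_Q| = 9.

Equivalence classes: [29], [30], [31], [32=33].
Quotient map π: X → X/∼ sends 29 ↦ [29], 30 ↦ [30], 31 ↦ [31], 32 ↦ [32=33], 33 ↦ [32=33].
For each subset V ⊆ X/∼, compute π^{-1}(V) ⊆ X and check whether π^{-1}(V) ∈ τ. V is open in τ_Q iff π^{-1}(V) ∈ τ.
  V = {}: π^{-1}(V) = ∅ ∈ τ ✓.
  V = {[29]}: π^{-1}(V) = {29} ∉ τ ✗.
  V = {[30]}: π^{-1}(V) = {30} ∉ τ ✗.
  V = {[29], [30]}: π^{-1}(V) = {29, 30} ∉ τ ✗.
  V = {[31]}: π^{-1}(V) = {31} ∈ τ ✓.
  V = {[29], [31]}: π^{-1}(V) = {29, 31} ∈ τ ✓.
  V = {[30], [31]}: π^{-1}(V) = {30, 31} ∈ τ ✓.
  V = {[29], [30], [31]}: π^{-1}(V) = {29, 30, 31} ∈ τ ✓.
  V = {[32=33]}: π^{-1}(V) = {32, 33} ∉ τ ✗.
  V = {[29], [32=33]}: π^{-1}(V) = {29, 32, 33} ∉ τ ✗.
  V = {[30], [32=33]}: π^{-1}(V) = {30, 32, 33} ∉ τ ✗.
  V = {[29], [30], [32=33]}: π^{-1}(V) = {29, 30, 32, 33} ∉ τ ✗.
  V = {[31], [32=33]}: π^{-1}(V) = {31, 32, 33} ∈ τ ✓.
  V = {[29], [31], [32=33]}: π^{-1}(V) = {29, 31, 32, 33} ∈ τ ✓.
  V = {[30], [31], [32=33]}: π^{-1}(V) = {30, 31, 32, 33} ∈ τ ✓.
  V = {[29], [30], [31], [32=33]}: π^{-1}(V) = {29, 30, 31, 32, 33} ∈ τ ✓.
Open sets in the quotient: τ_Q = {{}, {[31]}, {[29], [31]}, {[30], [31]}, {[29], [30], [31]}, {[31], [32=33]}, {[29], [31], [32=33]}, {[30], [31], [32=33]}, {[29], [30], [31], [32=33]}} (9 elements).


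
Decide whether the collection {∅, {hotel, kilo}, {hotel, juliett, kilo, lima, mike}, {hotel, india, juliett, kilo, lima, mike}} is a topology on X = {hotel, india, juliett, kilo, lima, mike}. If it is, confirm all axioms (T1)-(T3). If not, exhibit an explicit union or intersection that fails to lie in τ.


τ IS a topology on X.

Axiom (T1): ∅ ∈ τ? Yes; X ∈ τ? Yes.
Axiom (T2/T3): check pairwise unions and intersections of members of τ.
All pairwise intersections and unions checked — each lies in τ. Therefore τ satisfies (T1), (T2), (T3): it IS a topology on X.


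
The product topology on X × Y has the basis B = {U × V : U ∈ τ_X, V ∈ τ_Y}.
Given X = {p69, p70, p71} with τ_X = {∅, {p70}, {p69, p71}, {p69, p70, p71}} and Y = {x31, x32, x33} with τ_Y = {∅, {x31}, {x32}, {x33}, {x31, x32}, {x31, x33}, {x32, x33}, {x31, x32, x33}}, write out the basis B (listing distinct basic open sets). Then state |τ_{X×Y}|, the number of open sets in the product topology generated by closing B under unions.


Basis B = {∅ × ∅, {p70} × {x31}, {p70} × {x32}, {p70} × {x33}, {p69, p71} × {x31}, {p69, p71} × {x32}, {p69, p71} × {x33}, {p70} × {x31, x32}, {p70} × {x31, x33}, {p70} × {x32, x33}, {p69, p70, p71} × {x31}, {p69, p70, p71} × {x32}, {p69, p70, p71} × {x33}, {p70} × {x31, x32, x33}, {p69, p71} × {x31, x32}, {p69, p71} × {x31, x33}, {p69, p71} × {x32, x33}, {p69, p71} × {x31, x32, x33}, {p69, p70, p71} × {x31, x32}, {p69, p70, p71} × {x31, x33}, {p69, p70, p71} × {x32, x33}, {p69, p70, p71} × {x31, x32, x33}}; |τ_{X×Y}| = 64.

Enumerate products U × V with U ∈ τ_X, V ∈ τ_Y (deduplicated):
  ∅ × ∅ = {} (∅)
  {p70} × {x31} = {(p70,x31)}
  {p70} × {x32} = {(p70,x32)}
  {p70} × {x33} = {(p70,x33)}
  {p69, p71} × {x31} = {(p69,x31), (p71,x31)}
  {p69, p71} × {x32} = {(p69,x32), (p71,x32)}
  {p69, p71} × {x33} = {(p69,x33), (p71,x33)}
  {p70} × {x31, x32} = {(p70,x31), (p70,x32)}
  {p70} × {x31, x33} = {(p70,x31), (p70,x33)}
  {p70} × {x32, x33} = {(p70,x32), (p70,x33)}
  {p69, p70, p71} × {x31} = {(p69,x31), (p70,x31), (p71,x31)}
  {p69, p70, p71} × {x32} = {(p69,x32), (p70,x32), (p71,x32)}
  {p69, p70, p71} × {x33} = {(p69,x33), (p70,x33), (p71,x33)}
  {p70} × {x31, x32, x33} = {(p70,x31), (p70,x32), (p70,x33)}
  {p69, p71} × {x31, x32} = {(p69,x31), (p69,x32), (p71,x31), (p71,x32)}
  {p69, p71} × {x31, x33} = {(p69,x31), (p69,x33), (p71,x31), (p71,x33)}
  {p69, p71} × {x32, x33} = {(p69,x32), (p69,x33), (p71,x32), (p71,x33)}
  {p69, p71} × {x31, x32, x33} = {(p69,x31), (p69,x32), (p69,x33), (p71,x31), (p71,x32), (p71,x33)}
  {p69, p70, p71} × {x31, x32} = {(p69,x31), (p69,x32), (p70,x31), (p70,x32), (p71,x31), (p71,x32)}
  {p69, p70, p71} × {x31, x33} = {(p69,x31), (p69,x33), (p70,x31), (p70,x33), (p71,x31), (p71,x33)}
  {p69, p70, p71} × {x32, x33} = {(p69,x32), (p69,x33), (p70,x32), (p70,x33), (p71,x32), (p71,x33)}
  {p69, p70, p71} × {x31, x32, x33} = {(p69,x31), (p69,x32), (p69,x33), (p70,x31), (p70,x32), (p70,x33), (p71,x31), (p71,x32), (p71,x33)}
These 22 distinct sets form the basis B.
Close under arbitrary unions to get τ_{X×Y}; counting gives |τ_{X×Y}| = 64.


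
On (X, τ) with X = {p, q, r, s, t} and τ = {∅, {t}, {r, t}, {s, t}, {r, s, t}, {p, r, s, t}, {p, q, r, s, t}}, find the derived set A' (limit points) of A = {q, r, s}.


A' = {p, q}

For each x ∈ X, list the open sets U ∈ τ with x ∈ U, then check whether U ∩ (A ∖ {x}) ≠ ∅ for every such U.
  x = p: opens ∋ x are {p, r, s, t}, {p, q, r, s, t}; each meets A ∖ {p}, so x IS a limit point.
  x = q: opens ∋ x are {p, q, r, s, t}; each meets A ∖ {q}, so x IS a limit point.
  x = r: open {r, t} ∋ x has {r, t} ∩ (A ∖ {r}) = ∅, so x is NOT a limit point.
  x = s: open {s, t} ∋ x has {s, t} ∩ (A ∖ {s}) = ∅, so x is NOT a limit point.
  x = t: open {t} ∋ x has {t} ∩ (A ∖ {t}) = ∅, so x is NOT a limit point.
Collecting: A' = {p, q}.


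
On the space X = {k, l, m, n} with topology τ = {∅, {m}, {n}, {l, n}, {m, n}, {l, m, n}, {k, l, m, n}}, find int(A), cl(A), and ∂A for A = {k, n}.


int(A) = {n}, cl(A) = {k, l, n}, ∂A = {k, l}.

Closed sets in (X, τ) are complements of opens:
  closed(X, τ) = {∅, {k}, {k, l}, {k, m}, {k, l, m}, {k, l, n}, {k, l, m, n}}.
int(A) = ⋃ {U ∈ τ : U ⊆ A}. Opens contained in A: ∅, {n}.
Taking the union of these: int(A) = {n}.
cl(A) = ⋂ {C closed : A ⊆ C}. Closed sets containing A: {k, l, n}, {k, l, m, n}.
Intersecting these: cl(A) = {k, l, n}.
∂A = cl(A) ∖ int(A) = {k, l, n} ∖ {n} = {k, l}.


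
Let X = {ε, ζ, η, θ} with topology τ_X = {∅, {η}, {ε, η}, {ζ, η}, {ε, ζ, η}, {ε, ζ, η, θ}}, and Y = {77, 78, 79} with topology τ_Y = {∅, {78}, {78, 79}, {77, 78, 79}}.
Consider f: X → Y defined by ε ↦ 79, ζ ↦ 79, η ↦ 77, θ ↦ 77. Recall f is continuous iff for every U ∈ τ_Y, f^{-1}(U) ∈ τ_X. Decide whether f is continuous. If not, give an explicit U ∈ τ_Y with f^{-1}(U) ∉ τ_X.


f is NOT continuous.

Compute f^{-1}(U) for each U ∈ τ_Y:
  U = ∅: f^{-1}(U) = ∅ ∈ τ_X ✓.
  U = {78}: f^{-1}(U) = ∅ ∈ τ_X ✓.
  U = {78, 79}: f^{-1}(U) = {ε, ζ} ∉ τ_X ✗.
  U = {77, 78, 79}: f^{-1}(U) = {ε, ζ, η, θ} ∈ τ_X ✓.
Found U = {78, 79} with f^{-1}(U) = {ε, ζ} not in τ_X. Therefore f is NOT continuous.


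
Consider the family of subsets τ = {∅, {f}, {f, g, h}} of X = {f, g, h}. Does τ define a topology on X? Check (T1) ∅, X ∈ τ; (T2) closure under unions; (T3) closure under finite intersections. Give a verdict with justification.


τ IS a topology on X.

Axiom (T1): ∅ ∈ τ? Yes; X ∈ τ? Yes.
Axiom (T2/T3): check pairwise unions and intersections of members of τ.
All pairwise intersections and unions checked — each lies in τ. Therefore τ satisfies (T1), (T2), (T3): it IS a topology on X.


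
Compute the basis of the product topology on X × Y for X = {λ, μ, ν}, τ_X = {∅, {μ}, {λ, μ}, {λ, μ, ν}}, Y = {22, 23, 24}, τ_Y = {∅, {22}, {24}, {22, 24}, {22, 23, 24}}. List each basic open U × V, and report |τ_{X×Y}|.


Basis B = {∅ × ∅, {μ} × {22}, {μ} × {24}, {λ, μ} × {22}, {λ, μ} × {24}, {μ} × {22, 24}, {λ, μ, ν} × {22}, {λ, μ, ν} × {24}, {μ} × {22, 23, 24}, {λ, μ} × {22, 24}, {λ, μ} × {22, 23, 24}, {λ, μ, ν} × {22, 24}, {λ, μ, ν} × {22, 23, 24}}; |τ_{X×Y}| = 30.

Enumerate products U × V with U ∈ τ_X, V ∈ τ_Y (deduplicated):
  ∅ × ∅ = {} (∅)
  {μ} × {22} = {(μ,22)}
  {μ} × {24} = {(μ,24)}
  {λ, μ} × {22} = {(λ,22), (μ,22)}
  {λ, μ} × {24} = {(λ,24), (μ,24)}
  {μ} × {22, 24} = {(μ,22), (μ,24)}
  {λ, μ, ν} × {22} = {(λ,22), (μ,22), (ν,22)}
  {λ, μ, ν} × {24} = {(λ,24), (μ,24), (ν,24)}
  {μ} × {22, 23, 24} = {(μ,22), (μ,23), (μ,24)}
  {λ, μ} × {22, 24} = {(λ,22), (λ,24), (μ,22), (μ,24)}
  {λ, μ} × {22, 23, 24} = {(λ,22), (λ,23), (λ,24), (μ,22), (μ,23), (μ,24)}
  {λ, μ, ν} × {22, 24} = {(λ,22), (λ,24), (μ,22), (μ,24), (ν,22), (ν,24)}
  {λ, μ, ν} × {22, 23, 24} = {(λ,22), (λ,23), (λ,24), (μ,22), (μ,23), (μ,24), (ν,22), (ν,23), (ν,24)}
These 13 distinct sets form the basis B.
Close under arbitrary unions to get τ_{X×Y}; counting gives |τ_{X×Y}| = 30.


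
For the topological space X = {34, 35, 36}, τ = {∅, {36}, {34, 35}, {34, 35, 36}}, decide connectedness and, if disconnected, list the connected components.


(X, τ) is disconnected; components = [{36}, {34, 35}].

Find clopen sets (U ∈ τ with X ∖ U ∈ τ):
  U = ∅, X ∖ U = {34, 35, 36} — both open, so U is clopen.
  U = {36}, X ∖ U = {34, 35} — both open, so U is clopen.
  U = {34, 35}, X ∖ U = {36} — both open, so U is clopen.
  U = {34, 35, 36}, X ∖ U = ∅ — both open, so U is clopen.
Nontrivial clopen(s) exist: e.g. {34, 35}. So (X, τ) is disconnected.
Compute connected components by grouping points that agree on all clopens:
  component: {36}
  component: {34, 35}


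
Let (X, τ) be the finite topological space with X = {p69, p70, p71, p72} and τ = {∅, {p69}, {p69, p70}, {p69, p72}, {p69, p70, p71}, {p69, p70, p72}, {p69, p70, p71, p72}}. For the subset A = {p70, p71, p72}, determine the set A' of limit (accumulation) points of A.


A' = {p71}

For each x ∈ X, list the open sets U ∈ τ with x ∈ U, then check whether U ∩ (A ∖ {x}) ≠ ∅ for every such U.
  x = p69: open {p69} ∋ x has {p69} ∩ (A ∖ {p69}) = ∅, so x is NOT a limit point.
  x = p70: open {p69, p70} ∋ x has {p69, p70} ∩ (A ∖ {p70}) = ∅, so x is NOT a limit point.
  x = p71: opens ∋ x are {p69, p70, p71}, {p69, p70, p71, p72}; each meets A ∖ {p71}, so x IS a limit point.
  x = p72: open {p69, p72} ∋ x has {p69, p72} ∩ (A ∖ {p72}) = ∅, so x is NOT a limit point.
Collecting: A' = {p71}.


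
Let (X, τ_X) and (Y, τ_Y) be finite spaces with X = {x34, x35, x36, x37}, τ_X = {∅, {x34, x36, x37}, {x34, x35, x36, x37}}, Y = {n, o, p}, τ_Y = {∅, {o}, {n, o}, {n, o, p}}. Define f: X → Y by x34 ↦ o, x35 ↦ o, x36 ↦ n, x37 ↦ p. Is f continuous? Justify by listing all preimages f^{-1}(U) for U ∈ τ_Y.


f is NOT continuous.

Compute f^{-1}(U) for each U ∈ τ_Y:
  U = ∅: f^{-1}(U) = ∅ ∈ τ_X ✓.
  U = {o}: f^{-1}(U) = {x34, x35} ∉ τ_X ✗.
  U = {n, o}: f^{-1}(U) = {x34, x35, x36} ∉ τ_X ✗.
  U = {n, o, p}: f^{-1}(U) = {x34, x35, x36, x37} ∈ τ_X ✓.
Found U = {o} with f^{-1}(U) = {x34, x35} not in τ_X. Therefore f is NOT continuous.


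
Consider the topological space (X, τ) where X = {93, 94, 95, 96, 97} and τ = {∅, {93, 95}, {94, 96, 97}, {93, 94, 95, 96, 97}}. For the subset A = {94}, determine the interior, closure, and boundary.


int(A) = ∅, cl(A) = {94, 96, 97}, ∂A = {94, 96, 97}.

Closed sets in (X, τ) are complements of opens:
  closed(X, τ) = {∅, {93, 95}, {94, 96, 97}, {93, 94, 95, 96, 97}}.
int(A) = ⋃ {U ∈ τ : U ⊆ A}. Opens contained in A: ∅.
Taking the union of these: int(A) = ∅.
cl(A) = ⋂ {C closed : A ⊆ C}. Closed sets containing A: {94, 96, 97}, {93, 94, 95, 96, 97}.
Intersecting these: cl(A) = {94, 96, 97}.
∂A = cl(A) ∖ int(A) = {94, 96, 97} ∖ ∅ = {94, 96, 97}.


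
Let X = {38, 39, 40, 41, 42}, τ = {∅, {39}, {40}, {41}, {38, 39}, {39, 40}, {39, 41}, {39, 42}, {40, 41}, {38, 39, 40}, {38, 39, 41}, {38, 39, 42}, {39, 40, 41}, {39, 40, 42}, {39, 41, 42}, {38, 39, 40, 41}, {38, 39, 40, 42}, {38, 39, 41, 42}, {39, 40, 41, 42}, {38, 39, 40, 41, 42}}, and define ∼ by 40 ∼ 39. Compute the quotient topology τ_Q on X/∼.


X/∼ = {[38], [39=40], [41], [42]}; |τ_Q| = 10.

Equivalence classes: [38], [39=40], [41], [42].
Quotient map π: X → X/∼ sends 38 ↦ [38], 39 ↦ [39=40], 40 ↦ [39=40], 41 ↦ [41], 42 ↦ [42].
For each subset V ⊆ X/∼, compute π^{-1}(V) ⊆ X and check whether π^{-1}(V) ∈ τ. V is open in τ_Q iff π^{-1}(V) ∈ τ.
  V = {}: π^{-1}(V) = ∅ ∈ τ ✓.
  V = {[38]}: π^{-1}(V) = {38} ∉ τ ✗.
  V = {[39=40]}: π^{-1}(V) = {39, 40} ∈ τ ✓.
  V = {[38], [39=40]}: π^{-1}(V) = {38, 39, 40} ∈ τ ✓.
  V = {[41]}: π^{-1}(V) = {41} ∈ τ ✓.
  V = {[38], [41]}: π^{-1}(V) = {38, 41} ∉ τ ✗.
  V = {[39=40], [41]}: π^{-1}(V) = {39, 40, 41} ∈ τ ✓.
  V = {[38], [39=40], [41]}: π^{-1}(V) = {38, 39, 40, 41} ∈ τ ✓.
  V = {[42]}: π^{-1}(V) = {42} ∉ τ ✗.
  V = {[38], [42]}: π^{-1}(V) = {38, 42} ∉ τ ✗.
  V = {[39=40], [42]}: π^{-1}(V) = {39, 40, 42} ∈ τ ✓.
  V = {[38], [39=40], [42]}: π^{-1}(V) = {38, 39, 40, 42} ∈ τ ✓.
  V = {[41], [42]}: π^{-1}(V) = {41, 42} ∉ τ ✗.
  V = {[38], [41], [42]}: π^{-1}(V) = {38, 41, 42} ∉ τ ✗.
  V = {[39=40], [41], [42]}: π^{-1}(V) = {39, 40, 41, 42} ∈ τ ✓.
  V = {[38], [39=40], [41], [42]}: π^{-1}(V) = {38, 39, 40, 41, 42} ∈ τ ✓.
Open sets in the quotient: τ_Q = {{}, {[39=40]}, {[38], [39=40]}, {[41]}, {[39=40], [41]}, {[38], [39=40], [41]}, {[39=40], [42]}, {[38], [39=40], [42]}, {[39=40], [41], [42]}, {[38], [39=40], [41], [42]}} (10 elements).


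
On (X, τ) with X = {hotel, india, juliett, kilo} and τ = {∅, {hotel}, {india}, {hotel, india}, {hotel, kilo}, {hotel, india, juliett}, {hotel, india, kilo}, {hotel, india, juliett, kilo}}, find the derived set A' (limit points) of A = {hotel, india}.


A' = {juliett, kilo}

For each x ∈ X, list the open sets U ∈ τ with x ∈ U, then check whether U ∩ (A ∖ {x}) ≠ ∅ for every such U.
  x = hotel: open {hotel} ∋ x has {hotel} ∩ (A ∖ {hotel}) = ∅, so x is NOT a limit point.
  x = india: open {india} ∋ x has {india} ∩ (A ∖ {india}) = ∅, so x is NOT a limit point.
  x = juliett: opens ∋ x are {hotel, india, juliett}, {hotel, india, juliett, kilo}; each meets A ∖ {juliett}, so x IS a limit point.
  x = kilo: opens ∋ x are {hotel, kilo}, {hotel, india, kilo}, {hotel, india, juliett, kilo}; each meets A ∖ {kilo}, so x IS a limit point.
Collecting: A' = {juliett, kilo}.


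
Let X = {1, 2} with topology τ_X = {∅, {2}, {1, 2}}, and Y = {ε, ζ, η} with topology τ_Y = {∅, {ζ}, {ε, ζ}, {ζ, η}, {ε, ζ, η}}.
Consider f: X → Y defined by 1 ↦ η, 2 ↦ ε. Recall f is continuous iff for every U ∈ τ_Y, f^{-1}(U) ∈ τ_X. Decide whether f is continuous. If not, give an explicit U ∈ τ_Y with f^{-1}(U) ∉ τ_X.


f is NOT continuous.

Compute f^{-1}(U) for each U ∈ τ_Y:
  U = ∅: f^{-1}(U) = ∅ ∈ τ_X ✓.
  U = {ζ}: f^{-1}(U) = ∅ ∈ τ_X ✓.
  U = {ε, ζ}: f^{-1}(U) = {2} ∈ τ_X ✓.
  U = {ζ, η}: f^{-1}(U) = {1} ∉ τ_X ✗.
  U = {ε, ζ, η}: f^{-1}(U) = {1, 2} ∈ τ_X ✓.
Found U = {ζ, η} with f^{-1}(U) = {1} not in τ_X. Therefore f is NOT continuous.


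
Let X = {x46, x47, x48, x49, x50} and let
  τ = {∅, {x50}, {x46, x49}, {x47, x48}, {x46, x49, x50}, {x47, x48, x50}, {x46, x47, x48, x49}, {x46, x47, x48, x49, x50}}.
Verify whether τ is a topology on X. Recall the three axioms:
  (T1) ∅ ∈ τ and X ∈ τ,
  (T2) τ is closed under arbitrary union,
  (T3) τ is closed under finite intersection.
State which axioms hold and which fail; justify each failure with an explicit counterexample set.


τ IS a topology on X.

Axiom (T1): ∅ ∈ τ? Yes; X ∈ τ? Yes.
Axiom (T2/T3): check pairwise unions and intersections of members of τ.
All pairwise intersections and unions checked — each lies in τ. Therefore τ satisfies (T1), (T2), (T3): it IS a topology on X.


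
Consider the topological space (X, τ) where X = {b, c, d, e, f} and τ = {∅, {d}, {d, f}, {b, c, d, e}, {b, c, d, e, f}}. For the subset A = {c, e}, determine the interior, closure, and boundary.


int(A) = ∅, cl(A) = {b, c, e}, ∂A = {b, c, e}.

Closed sets in (X, τ) are complements of opens:
  closed(X, τ) = {∅, {f}, {b, c, e}, {b, c, e, f}, {b, c, d, e, f}}.
int(A) = ⋃ {U ∈ τ : U ⊆ A}. Opens contained in A: ∅.
Taking the union of these: int(A) = ∅.
cl(A) = ⋂ {C closed : A ⊆ C}. Closed sets containing A: {b, c, e}, {b, c, e, f}, {b, c, d, e, f}.
Intersecting these: cl(A) = {b, c, e}.
∂A = cl(A) ∖ int(A) = {b, c, e} ∖ ∅ = {b, c, e}.


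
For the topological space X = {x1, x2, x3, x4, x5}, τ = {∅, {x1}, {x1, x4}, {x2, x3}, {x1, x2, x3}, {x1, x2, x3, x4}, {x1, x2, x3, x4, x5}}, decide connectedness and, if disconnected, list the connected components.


(X, τ) is connected.

Find clopen sets (U ∈ τ with X ∖ U ∈ τ):
  U = ∅, X ∖ U = {x1, x2, x3, x4, x5} — both open, so U is clopen.
  U = {x1, x2, x3, x4, x5}, X ∖ U = ∅ — both open, so U is clopen.
Only trivial clopens (∅ and X) exist, so (X, τ) is connected.
Compute connected components by grouping points that agree on all clopens:
  component: {x1, x2, x3, x4, x5}


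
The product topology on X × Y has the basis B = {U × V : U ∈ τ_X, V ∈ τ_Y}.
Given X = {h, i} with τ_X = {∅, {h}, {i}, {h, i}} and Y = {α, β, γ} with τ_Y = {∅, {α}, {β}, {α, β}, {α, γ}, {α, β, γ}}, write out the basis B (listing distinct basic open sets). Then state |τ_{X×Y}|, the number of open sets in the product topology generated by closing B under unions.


Basis B = {∅ × ∅, {h} × {α}, {h} × {β}, {i} × {α}, {i} × {β}, {h} × {α, β}, {h} × {α, γ}, {h, i} × {α}, {h, i} × {β}, {i} × {α, β}, {i} × {α, γ}, {h} × {α, β, γ}, {i} × {α, β, γ}, {h, i} × {α, β}, {h, i} × {α, γ}, {h, i} × {α, β, γ}}; |τ_{X×Y}| = 36.

Enumerate products U × V with U ∈ τ_X, V ∈ τ_Y (deduplicated):
  ∅ × ∅ = {} (∅)
  {h} × {α} = {(h,α)}
  {h} × {β} = {(h,β)}
  {i} × {α} = {(i,α)}
  {i} × {β} = {(i,β)}
  {h} × {α, β} = {(h,α), (h,β)}
  {h} × {α, γ} = {(h,α), (h,γ)}
  {h, i} × {α} = {(h,α), (i,α)}
  {h, i} × {β} = {(h,β), (i,β)}
  {i} × {α, β} = {(i,α), (i,β)}
  {i} × {α, γ} = {(i,α), (i,γ)}
  {h} × {α, β, γ} = {(h,α), (h,β), (h,γ)}
  {i} × {α, β, γ} = {(i,α), (i,β), (i,γ)}
  {h, i} × {α, β} = {(h,α), (h,β), (i,α), (i,β)}
  {h, i} × {α, γ} = {(h,α), (h,γ), (i,α), (i,γ)}
  {h, i} × {α, β, γ} = {(h,α), (h,β), (h,γ), (i,α), (i,β), (i,γ)}
These 16 distinct sets form the basis B.
Close under arbitrary unions to get τ_{X×Y}; counting gives |τ_{X×Y}| = 36.


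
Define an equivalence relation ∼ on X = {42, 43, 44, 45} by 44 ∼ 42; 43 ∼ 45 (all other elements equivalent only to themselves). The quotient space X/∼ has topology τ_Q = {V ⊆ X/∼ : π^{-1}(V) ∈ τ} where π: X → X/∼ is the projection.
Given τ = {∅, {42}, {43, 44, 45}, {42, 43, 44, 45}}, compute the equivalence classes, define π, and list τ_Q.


X/∼ = {[42=44], [43=45]}; |τ_Q| = 2.

Equivalence classes: [42=44], [43=45].
Quotient map π: X → X/∼ sends 42 ↦ [42=44], 43 ↦ [43=45], 44 ↦ [42=44], 45 ↦ [43=45].
For each subset V ⊆ X/∼, compute π^{-1}(V) ⊆ X and check whether π^{-1}(V) ∈ τ. V is open in τ_Q iff π^{-1}(V) ∈ τ.
  V = {}: π^{-1}(V) = ∅ ∈ τ ✓.
  V = {[42=44]}: π^{-1}(V) = {42, 44} ∉ τ ✗.
  V = {[43=45]}: π^{-1}(V) = {43, 45} ∉ τ ✗.
  V = {[42=44], [43=45]}: π^{-1}(V) = {42, 43, 44, 45} ∈ τ ✓.
Open sets in the quotient: τ_Q = {{}, {[42=44], [43=45]}} (2 elements).
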